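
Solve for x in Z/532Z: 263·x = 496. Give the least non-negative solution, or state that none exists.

12

gcd(263, 532) = 1, so a unique solution mod 532 exists.
263⁻¹ ≡ 443 (mod 532).
x ≡ 443·496 ≡ 12 (mod 532).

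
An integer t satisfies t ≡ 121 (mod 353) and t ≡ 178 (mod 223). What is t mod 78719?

353⁻¹ mod 223: 353×211 ≡ 1 (mod 223), so 353⁻¹ ≡ 211.
t = 121 + 353×((178 − 121)×211 mod 223) = 121 + 353×208 = 73545.

73545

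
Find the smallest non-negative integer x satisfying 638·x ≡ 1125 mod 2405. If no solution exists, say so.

gcd(638, 2405) = 1, so a unique solution mod 2405 exists.
638⁻¹ ≡ 1587 (mod 2405).
x ≡ 1587·1125 ≡ 865 (mod 2405).

865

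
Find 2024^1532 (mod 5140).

Using repeated squaring:
2024^1 ≡ 2024 (mod 5140)
2024^2 ≡ 2024^2 = 4096576 ≡ 5136 (mod 5140)
2024^4 ≡ 5136^2 = 26378496 ≡ 16 (mod 5140)
2024^8 ≡ 16^2 = 256 (mod 5140)
2024^16 ≡ 256^2 = 65536 ≡ 3856 (mod 5140)
2024^32 ≡ 3856^2 = 14868736 ≡ 3856 (mod 5140)
2024^64 ≡ 3856^2 = 14868736 ≡ 3856 (mod 5140)
2024^128 ≡ 3856^2 = 14868736 ≡ 3856 (mod 5140)
2024^256 ≡ 3856^2 = 14868736 ≡ 3856 (mod 5140)
2024^512 ≡ 3856^2 = 14868736 ≡ 3856 (mod 5140)
2024^1024 ≡ 3856^2 = 14868736 ≡ 3856 (mod 5140)
2024^1532 = 2024^1024 * 2024^256 * 2024^128 * 2024^64 * 2024^32 * 2024^16 * 2024^8 * 2024^4 ≡ 3856 * 3856 * 3856 * 3856 * 3856 * 3856 * 256 * 16 (mod 5140).
Accumulate the product:
3856 * 3856 = 14868736 ≡ 3856
3856 * 3856 = 14868736 ≡ 3856
3856 * 3856 = 14868736 ≡ 3856
3856 * 3856 = 14868736 ≡ 3856
3856 * 3856 = 14868736 ≡ 3856
3856 * 256 = 987136 ≡ 256
256 * 16 = 4096

4096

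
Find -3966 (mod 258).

-3966 = -16*258 + 162, so -3966 ≡ 162 (mod 258).

162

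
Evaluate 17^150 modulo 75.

Using repeated squaring:
150 in binary is 10010110, i.e. 150 = 128 + 16 + 4 + 2.
17^1 ≡ 17 (mod 75)
17^2 ≡ 17^2 = 289 ≡ 64 (mod 75)
17^4 ≡ 64^2 = 4096 ≡ 46 (mod 75)
17^8 ≡ 46^2 = 2116 ≡ 16 (mod 75)
17^16 ≡ 16^2 = 256 ≡ 31 (mod 75)
17^32 ≡ 31^2 = 961 ≡ 61 (mod 75)
17^64 ≡ 61^2 = 3721 ≡ 46 (mod 75)
17^128 ≡ 46^2 = 2116 ≡ 16 (mod 75)
17^150 = 17^128 * 17^16 * 17^4 * 17^2 ≡ 16 * 31 * 46 * 64 (mod 75).
Accumulate the product:
16 * 31 = 496 ≡ 46
46 * 46 = 2116 ≡ 16
16 * 64 = 1024 ≡ 49

49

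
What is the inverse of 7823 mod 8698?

3847

By the extended Euclidean algorithm:
8698 = 1×7823 + 875
7823 = 8×875 + 823
875 = 1×823 + 52
823 = 15×52 + 43
52 = 1×43 + 9
43 = 4×9 + 7
9 = 1×7 + 2
7 = 3×2 + 1
2 = 2×1 + 0
gcd(7823, 8698) = 1, so the inverse exists.
Back-substitute for 1:
1 = 1×7 − 3×2
  = −3×9 + 4×7
  = 4×43 − 19×9
  = −19×52 + 23×43
  = 23×823 − 364×52
  = −364×875 + 387×823
  = 387×7823 − 3460×875
  = −3460×8698 + 3847×7823
So 7823⁻¹ ≡ 3847 (mod 8698).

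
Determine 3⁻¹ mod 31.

21

By the extended Euclidean algorithm:
31 = 10*3 + 1
3 = 3*1 + 0
gcd(3, 31) = 1, so the inverse exists.
Back-substitute for 1:
1 = 1*31 − 10*3
So 3⁻¹ ≡ −10 ≡ 21 (mod 31).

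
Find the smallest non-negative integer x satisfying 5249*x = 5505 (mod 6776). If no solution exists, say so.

gcd(5249, 6776) = 1, so a unique solution mod 6776 exists.
5249⁻¹ ≡ 6705 (mod 6776).
x ≡ 6705*5505 ≡ 2153 (mod 6776).

2153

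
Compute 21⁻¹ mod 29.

18

Apply the Euclidean algorithm and back-substitute:
29 = 1·21 + 8
21 = 2·8 + 5
8 = 1·5 + 3
5 = 1·3 + 2
3 = 1·2 + 1
2 = 2·1 + 0
gcd(21, 29) = 1, so the inverse exists.
Bézout: 1 = 8·29 − 11·21.
So 21⁻¹ ≡ −11 ≡ 18 (mod 29).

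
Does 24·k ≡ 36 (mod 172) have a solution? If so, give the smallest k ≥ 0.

23

gcd(24, 172) = 4, and 4 | 36, so solutions exist.
Divide through by 4: 6·k ≡ 9 mod 43.
6⁻¹ ≡ 36 (mod 43).
k ≡ 36·9 ≡ 23 (mod 43).
The smallest non-negative solution is k = 23.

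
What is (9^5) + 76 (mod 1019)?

23

(9)^5 ≡ 966 (mod 1019)
966 + 76 = 1042 ≡ 23 (mod 1019)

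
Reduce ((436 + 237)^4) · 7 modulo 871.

436 + 237 = 673
(673)^4 ≡ 81 (mod 871)
81 · 7 = 567

567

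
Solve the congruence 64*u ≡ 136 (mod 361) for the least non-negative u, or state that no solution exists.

318

gcd(64, 361) = 1, so a unique solution mod 361 exists.
64⁻¹ ≡ 220 (mod 361).
u ≡ 220*136 ≡ 318 (mod 361).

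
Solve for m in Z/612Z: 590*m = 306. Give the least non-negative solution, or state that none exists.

gcd(590, 612) = 2, and 2 | 306, so solutions exist.
Divide through by 2: 295*m ≡ 153 mod 306.
295⁻¹ ≡ 139 (mod 306).
m ≡ 139*153 ≡ 153 (mod 306).
The smallest non-negative solution is m = 153.

153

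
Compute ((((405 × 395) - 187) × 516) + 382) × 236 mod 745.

405 × 395 = 159975 ≡ 545 (mod 745)
545 - 187 = 358
358 × 516 = 184728 ≡ 713 (mod 745)
713 + 382 = 1095 ≡ 350 (mod 745)
350 × 236 = 82600 ≡ 650 (mod 745)

650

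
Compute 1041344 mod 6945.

6539

1041344 = 149×6945 + 6539, so 1041344 ≡ 6539 (mod 6945).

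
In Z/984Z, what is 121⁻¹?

553

984 = 8·121 + 16
121 = 7·16 + 9
16 = 1·9 + 7
9 = 1·7 + 2
7 = 3·2 + 1
2 = 2·1 + 0
gcd(121, 984) = 1, so the inverse exists.
Back-substitute for 1:
1 = 1·7 − 3·2
  = −3·9 + 4·7
  = 4·16 − 7·9
  = −7·121 + 53·16
  = 53·984 − 431·121
So 121⁻¹ ≡ −431 ≡ 553 (mod 984).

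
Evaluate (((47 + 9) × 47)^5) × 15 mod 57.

45

47 + 9 = 56
56 × 47 = 2632 ≡ 10 (mod 57)
(10)^5 ≡ 22 (mod 57)
22 × 15 = 330 ≡ 45 (mod 57)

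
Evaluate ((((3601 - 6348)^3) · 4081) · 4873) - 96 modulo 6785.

3601 - 6348 = -2747 ≡ 4038 (mod 6785)
(4038)^3 ≡ 702 (mod 6785)
702 · 4081 = 2864862 ≡ 1592 (mod 6785)
1592 · 4873 = 7757816 ≡ 2561 (mod 6785)
2561 - 96 = 2465

2465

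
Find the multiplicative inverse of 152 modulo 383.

63

383 = 2·152 + 79
152 = 1·79 + 73
79 = 1·73 + 6
73 = 12·6 + 1
6 = 6·1 + 0
gcd(152, 383) = 1, so the inverse exists.
Back-substitute for 1:
1 = 1·73 − 12·6
  = −12·79 + 13·73
  = 13·152 − 25·79
  = −25·383 + 63·152
So 152⁻¹ ≡ 63 (mod 383).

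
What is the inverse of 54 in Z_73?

73 = 1·54 + 19
54 = 2·19 + 16
19 = 1·16 + 3
16 = 5·3 + 1
3 = 3·1 + 0
gcd(54, 73) = 1, so the inverse exists.
Bézout: 1 = −17·73 + 23·54.
So 54⁻¹ ≡ 23 (mod 73).

23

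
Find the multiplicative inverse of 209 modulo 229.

By the extended Euclidean algorithm:
229 = 1*209 + 20
209 = 10*20 + 9
20 = 2*9 + 2
9 = 4*2 + 1
2 = 2*1 + 0
gcd(209, 229) = 1, so the inverse exists.
Bézout: 1 = −94*229 + 103*209.
So 209⁻¹ ≡ 103 (mod 229).

103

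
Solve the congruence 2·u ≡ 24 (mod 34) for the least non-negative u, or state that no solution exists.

gcd(2, 34) = 2, and 2 | 24, so solutions exist.
Divide through by 2: 1·u ≡ 12 (mod 17).
1⁻¹ ≡ 1 (mod 17).
u ≡ 1·12 ≡ 12 (mod 17).
The smallest non-negative solution is u = 12.

12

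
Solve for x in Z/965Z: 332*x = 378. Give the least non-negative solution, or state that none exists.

gcd(332, 965) = 1, so a unique solution mod 965 exists.
332⁻¹ ≡ 218 (mod 965).
x ≡ 218*378 ≡ 379 (mod 965).

379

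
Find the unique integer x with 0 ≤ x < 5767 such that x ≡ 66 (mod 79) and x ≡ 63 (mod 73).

79⁻¹ mod 73: 79*61 ≡ 1 (mod 73), so 79⁻¹ ≡ 61.
x = 66 + 79*((63 − 66)*61 mod 73) = 66 + 79*36 = 2910.

2910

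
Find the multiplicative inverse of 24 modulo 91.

19

Run the extended Euclidean algorithm:
91 = 3*24 + 19
24 = 1*19 + 5
19 = 3*5 + 4
5 = 1*4 + 1
4 = 4*1 + 0
gcd(24, 91) = 1, so the inverse exists.
Back-substitute for 1:
1 = 1*5 − 1*4
  = −1*19 + 4*5
  = 4*24 − 5*19
  = −5*91 + 19*24
So 24⁻¹ ≡ 19 (mod 91).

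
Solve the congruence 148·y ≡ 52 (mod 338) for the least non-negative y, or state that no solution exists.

78

gcd(148, 338) = 2, and 2 | 52, so solutions exist.
Divide through by 2: 74·y ≡ 26 (mod 169).
74⁻¹ ≡ 16 (mod 169).
y ≡ 16·26 ≡ 78 (mod 169).
The smallest non-negative solution is y = 78.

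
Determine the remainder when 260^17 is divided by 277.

Compute successive squares:
17 in binary is 10001, i.e. 17 = 16 + 1.
260^1 ≡ 260 (mod 277)
260^2 ≡ 260^2 = 67600 ≡ 12 (mod 277)
260^4 ≡ 12^2 = 144 (mod 277)
260^8 ≡ 144^2 = 20736 ≡ 238 (mod 277)
260^16 ≡ 238^2 = 56644 ≡ 136 (mod 277)
260^17 = 260^16 · 260^1 ≡ 136 · 260 (mod 277).
136 · 260 = 35360 ≡ 181 (mod 277).

181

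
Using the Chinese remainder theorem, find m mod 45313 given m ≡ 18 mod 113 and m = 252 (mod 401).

113⁻¹ mod 401: 113*291 ≡ 1 (mod 401), so 113⁻¹ ≡ 291.
m = 18 + 113*((252 − 18)*291 mod 401) = 18 + 113*325 = 36743.

36743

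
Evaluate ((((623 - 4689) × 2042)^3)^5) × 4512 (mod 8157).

623 - 4689 = -4066 ≡ 4091 (mod 8157)
4091 × 2042 = 8353822 ≡ 1054 (mod 8157)
(1054)^3 ≡ 742 (mod 8157)
(742)^5 ≡ 4774 (mod 8157)
4774 × 4512 = 21540288 ≡ 5808 (mod 8157)

5808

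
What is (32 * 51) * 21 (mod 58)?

52

32 * 51 = 1632 ≡ 8 (mod 58)
8 * 21 = 168 ≡ 52 (mod 58)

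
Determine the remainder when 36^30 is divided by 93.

30 in binary is 11110, i.e. 30 = 16 + 8 + 4 + 2.
36^1 ≡ 36 (mod 93)
36^2 ≡ 36^2 = 1296 ≡ 87 (mod 93)
36^4 ≡ 87^2 = 7569 ≡ 36 (mod 93)
36^8 ≡ 36^2 = 1296 ≡ 87 (mod 93)
36^16 ≡ 87^2 = 7569 ≡ 36 (mod 93)
36^30 = 36^16 · 36^8 · 36^4 · 36^2 ≡ 36 · 87 · 36 · 87 (mod 93).
Accumulate the product:
36 · 87 = 3132 ≡ 63
63 · 36 = 2268 ≡ 36
36 · 87 = 3132 ≡ 63

63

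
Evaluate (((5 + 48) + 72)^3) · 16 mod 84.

5 + 48 = 53
53 + 72 = 125 ≡ 41 (mod 84)
(41)^3 ≡ 41 (mod 84)
41 · 16 = 656 ≡ 68 (mod 84)

68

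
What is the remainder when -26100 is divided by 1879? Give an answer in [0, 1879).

206

-26100 = -14·1879 + 206, so -26100 ≡ 206 (mod 1879).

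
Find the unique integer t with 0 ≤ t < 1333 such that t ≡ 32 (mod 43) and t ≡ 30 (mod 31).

43⁻¹ mod 31: 43·13 ≡ 1 (mod 31), so 43⁻¹ ≡ 13.
t = 32 + 43·((30 − 32)·13 mod 31) = 32 + 43·5 = 247.

247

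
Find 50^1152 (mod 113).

30

50^1 ≡ 50 (mod 113)
50^2 ≡ 50^2 = 2500 ≡ 14 (mod 113)
50^4 ≡ 14^2 = 196 ≡ 83 (mod 113)
50^8 ≡ 83^2 = 6889 ≡ 109 (mod 113)
50^16 ≡ 109^2 = 11881 ≡ 16 (mod 113)
50^32 ≡ 16^2 = 256 ≡ 30 (mod 113)
50^64 ≡ 30^2 = 900 ≡ 109 (mod 113)
50^128 ≡ 109^2 = 11881 ≡ 16 (mod 113)
50^256 ≡ 16^2 = 256 ≡ 30 (mod 113)
50^512 ≡ 30^2 = 900 ≡ 109 (mod 113)
50^1024 ≡ 109^2 = 11881 ≡ 16 (mod 113)
50^1152 = 50^1024 * 50^128 ≡ 16 * 16 (mod 113).
16 * 16 = 256 ≡ 30 (mod 113).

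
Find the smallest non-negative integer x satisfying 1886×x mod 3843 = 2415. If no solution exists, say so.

798

gcd(1886, 3843) = 1, so a unique solution mod 3843 exists.
1886⁻¹ ≡ 866 (mod 3843).
x ≡ 866×2415 ≡ 798 (mod 3843).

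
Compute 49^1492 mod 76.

By square-and-multiply:
1492 in binary is 10111010100, i.e. 1492 = 1024 + 256 + 128 + 64 + 16 + 4.
49^1 ≡ 49 (mod 76)
49^2 ≡ 49^2 = 2401 ≡ 45 (mod 76)
49^4 ≡ 45^2 = 2025 ≡ 49 (mod 76)
49^8 ≡ 49^2 = 2401 ≡ 45 (mod 76)
49^16 ≡ 45^2 = 2025 ≡ 49 (mod 76)
49^32 ≡ 49^2 = 2401 ≡ 45 (mod 76)
49^64 ≡ 45^2 = 2025 ≡ 49 (mod 76)
49^128 ≡ 49^2 = 2401 ≡ 45 (mod 76)
49^256 ≡ 45^2 = 2025 ≡ 49 (mod 76)
49^512 ≡ 49^2 = 2401 ≡ 45 (mod 76)
49^1024 ≡ 45^2 = 2025 ≡ 49 (mod 76)
49^1492 = 49^1024 * 49^256 * 49^128 * 49^64 * 49^16 * 49^4 ≡ 49 * 49 * 45 * 49 * 49 * 49 (mod 76).
Accumulate the product:
49 * 49 = 2401 ≡ 45
45 * 45 = 2025 ≡ 49
49 * 49 = 2401 ≡ 45
45 * 49 = 2205 ≡ 1
1 * 49 = 49

49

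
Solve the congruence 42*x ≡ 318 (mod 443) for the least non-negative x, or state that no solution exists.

324

gcd(42, 443) = 1, so a unique solution mod 443 exists.
42⁻¹ ≡ 327 (mod 443).
x ≡ 327*318 ≡ 324 (mod 443).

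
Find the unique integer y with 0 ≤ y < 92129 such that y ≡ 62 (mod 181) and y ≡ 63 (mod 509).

8207

181⁻¹ mod 509: 181×45 ≡ 1 (mod 509), so 181⁻¹ ≡ 45.
y = 62 + 181×((63 − 62)×45 mod 509) = 62 + 181×45 = 8207.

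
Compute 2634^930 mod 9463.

930 in binary is 1110100010, i.e. 930 = 512 + 256 + 128 + 32 + 2.
2634^1 ≡ 2634 (mod 9463)
2634^2 ≡ 2634^2 = 6937956 ≡ 1577 (mod 9463)
2634^4 ≡ 1577^2 = 2486929 ≡ 7623 (mod 9463)
2634^8 ≡ 7623^2 = 58110129 ≡ 7309 (mod 9463)
2634^16 ≡ 7309^2 = 53421481 ≡ 2846 (mod 9463)
2634^32 ≡ 2846^2 = 8099716 ≡ 8851 (mod 9463)
2634^64 ≡ 8851^2 = 78340201 ≡ 5487 (mod 9463)
2634^128 ≡ 5487^2 = 30107169 ≡ 5366 (mod 9463)
2634^256 ≡ 5366^2 = 28793956 ≡ 7510 (mod 9463)
2634^512 ≡ 7510^2 = 56400100 ≡ 620 (mod 9463)
2634^930 = 2634^512 × 2634^256 × 2634^128 × 2634^32 × 2634^2 ≡ 620 × 7510 × 5366 × 8851 × 1577 (mod 9463).
Accumulate the product:
620 × 7510 = 4656200 ≡ 404
404 × 5366 = 2167864 ≡ 837
837 × 8851 = 7408287 ≡ 8221
8221 × 1577 = 12964517 ≡ 207

207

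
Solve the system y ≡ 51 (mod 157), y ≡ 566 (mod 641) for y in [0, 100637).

37103

157⁻¹ mod 641: 157×49 ≡ 1 (mod 641), so 157⁻¹ ≡ 49.
y = 51 + 157×((566 − 51)×49 mod 641) = 51 + 157×236 = 37103.
Check: 37103 mod 157 = 51, 37103 mod 641 = 566. ✓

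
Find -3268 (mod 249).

-3268 = -14*249 + 218, so -3268 ≡ 218 (mod 249).

218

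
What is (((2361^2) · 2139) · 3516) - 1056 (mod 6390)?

(2361)^2 ≡ 2241 (mod 6390)
2241 · 2139 = 4793499 ≡ 999 (mod 6390)
999 · 3516 = 3512484 ≡ 4374 (mod 6390)
4374 - 1056 = 3318

3318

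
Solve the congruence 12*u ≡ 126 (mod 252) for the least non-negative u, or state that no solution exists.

gcd(12, 252) = 12, and 12 does not divide 126.
So the congruence has no solution.

no solution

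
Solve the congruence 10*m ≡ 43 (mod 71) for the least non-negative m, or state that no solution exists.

gcd(10, 71) = 1, so a unique solution mod 71 exists.
10⁻¹ ≡ 64 (mod 71).
m ≡ 64*43 ≡ 54 (mod 71).

54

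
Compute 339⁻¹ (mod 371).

313

371 = 1×339 + 32
339 = 10×32 + 19
32 = 1×19 + 13
19 = 1×13 + 6
13 = 2×6 + 1
6 = 6×1 + 0
gcd(339, 371) = 1, so the inverse exists.
Back-substitute for 1:
1 = 1×13 − 2×6
  = −2×19 + 3×13
  = 3×32 − 5×19
  = −5×339 + 53×32
  = 53×371 − 58×339
So 339⁻¹ ≡ −58 ≡ 313 (mod 371).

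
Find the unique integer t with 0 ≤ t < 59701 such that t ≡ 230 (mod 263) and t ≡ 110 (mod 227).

39154

263⁻¹ mod 227: 263*82 ≡ 1 (mod 227), so 263⁻¹ ≡ 82.
t = 230 + 263*((110 − 230)*82 mod 227) = 230 + 263*148 = 39154.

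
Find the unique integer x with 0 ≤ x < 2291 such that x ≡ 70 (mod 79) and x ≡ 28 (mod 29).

79⁻¹ mod 29: 79*18 ≡ 1 (mod 29), so 79⁻¹ ≡ 18.
x = 70 + 79*((28 − 70)*18 mod 29) = 70 + 79*27 = 2203.

2203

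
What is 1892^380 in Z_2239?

Using repeated squaring:
380 in binary is 101111100, i.e. 380 = 256 + 64 + 32 + 16 + 8 + 4.
1892^1 ≡ 1892 (mod 2239)
1892^2 ≡ 1892^2 = 3579664 ≡ 1742 (mod 2239)
1892^4 ≡ 1742^2 = 3034564 ≡ 719 (mod 2239)
1892^8 ≡ 719^2 = 516961 ≡ 1991 (mod 2239)
1892^16 ≡ 1991^2 = 3964081 ≡ 1051 (mod 2239)
1892^32 ≡ 1051^2 = 1104601 ≡ 774 (mod 2239)
1892^64 ≡ 774^2 = 599076 ≡ 1263 (mod 2239)
1892^128 ≡ 1263^2 = 1595169 ≡ 1001 (mod 2239)
1892^256 ≡ 1001^2 = 1002001 ≡ 1168 (mod 2239)
1892^380 = 1892^256 × 1892^64 × 1892^32 × 1892^16 × 1892^8 × 1892^4 ≡ 1168 × 1263 × 774 × 1051 × 1991 × 719 (mod 2239).
Accumulate the product:
1168 × 1263 = 1475184 ≡ 1922
1922 × 774 = 1487628 ≡ 932
932 × 1051 = 979532 ≡ 1089
1089 × 1991 = 2168199 ≡ 847
847 × 719 = 608993 ≡ 2224

2224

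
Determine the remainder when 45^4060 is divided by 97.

64

Using repeated squaring:
4060 in binary is 111111011100, i.e. 4060 = 2048 + 1024 + 512 + 256 + 128 + 64 + 16 + 8 + 4.
45^1 ≡ 45 (mod 97)
45^2 ≡ 45^2 = 2025 ≡ 85 (mod 97)
45^4 ≡ 85^2 = 7225 ≡ 47 (mod 97)
45^8 ≡ 47^2 = 2209 ≡ 75 (mod 97)
45^16 ≡ 75^2 = 5625 ≡ 96 (mod 97)
45^32 ≡ 96^2 = 9216 ≡ 1 (mod 97)
45^64 ≡ 1^2 = 1 (mod 97)
45^128 ≡ 1^2 = 1 (mod 97)
45^256 ≡ 1^2 = 1 (mod 97)
45^512 ≡ 1^2 = 1 (mod 97)
45^1024 ≡ 1^2 = 1 (mod 97)
45^2048 ≡ 1^2 = 1 (mod 97)
45^4060 = 45^2048 · 45^1024 · 45^512 · 45^256 · 45^128 · 45^64 · 45^16 · 45^8 · 45^4 ≡ 1 · 1 · 1 · 1 · 1 · 1 · 96 · 75 · 47 (mod 97).
Accumulate the product:
1 · 1 = 1
1 · 1 = 1
1 · 1 = 1
1 · 1 = 1
1 · 1 = 1
1 · 96 = 96
96 · 75 = 7200 ≡ 22
22 · 47 = 1034 ≡ 64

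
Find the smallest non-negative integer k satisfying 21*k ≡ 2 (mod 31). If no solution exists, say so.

gcd(21, 31) = 1, so a unique solution mod 31 exists.
21⁻¹ ≡ 3 (mod 31).
k ≡ 3*2 ≡ 6 (mod 31).

6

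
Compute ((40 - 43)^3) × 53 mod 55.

54

40 - 43 = -3 ≡ 52 (mod 55)
(52)^3 ≡ 28 (mod 55)
28 × 53 = 1484 ≡ 54 (mod 55)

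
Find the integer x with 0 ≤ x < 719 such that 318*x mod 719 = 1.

667

Run the extended Euclidean algorithm:
719 = 2×318 + 83
318 = 3×83 + 69
83 = 1×69 + 14
69 = 4×14 + 13
14 = 1×13 + 1
13 = 13×1 + 0
gcd(318, 719) = 1, so the inverse exists.
Bézout: 1 = 23×719 − 52×318.
So 318⁻¹ ≡ −52 ≡ 667 (mod 719).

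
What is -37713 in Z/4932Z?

-37713 = -8×4932 + 1743, so -37713 ≡ 1743 (mod 4932).

1743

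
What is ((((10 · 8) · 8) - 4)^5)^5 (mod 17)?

10 · 8 = 80 ≡ 12 (mod 17)
12 · 8 = 96 ≡ 11 (mod 17)
11 - 4 = 7
(7)^5 ≡ 11 (mod 17)
(11)^5 ≡ 10 (mod 17)

10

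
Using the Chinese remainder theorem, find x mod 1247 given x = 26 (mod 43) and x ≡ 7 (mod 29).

43⁻¹ mod 29: 43×27 ≡ 1 (mod 29), so 43⁻¹ ≡ 27.
x = 26 + 43×((7 − 26)×27 mod 29) = 26 + 43×9 = 413.
Check: 413 mod 43 = 26, 413 mod 29 = 7. ✓

413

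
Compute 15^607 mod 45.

0

Using repeated squaring:
607 in binary is 1001011111, i.e. 607 = 512 + 64 + 16 + 8 + 4 + 2 + 1.
15^1 ≡ 15 (mod 45)
15^2 ≡ 15^2 = 225 ≡ 0 (mod 45)
15^4 ≡ 0^2 = 0 (mod 45)
15^8 ≡ 0^2 = 0 (mod 45)
15^16 ≡ 0^2 = 0 (mod 45)
15^32 ≡ 0^2 = 0 (mod 45)
15^64 ≡ 0^2 = 0 (mod 45)
15^128 ≡ 0^2 = 0 (mod 45)
15^256 ≡ 0^2 = 0 (mod 45)
15^512 ≡ 0^2 = 0 (mod 45)
15^607 = 15^512 × 15^64 × 15^16 × 15^8 × 15^4 × 15^2 × 15^1 ≡ 0 × 0 × 0 × 0 × 0 × 0 × 15 (mod 45).
Accumulate the product:
0 × 0 = 0
0 × 0 = 0
0 × 0 = 0
0 × 0 = 0
0 × 0 = 0
0 × 15 = 0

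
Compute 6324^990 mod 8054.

990 in binary is 1111011110, i.e. 990 = 512 + 256 + 128 + 64 + 16 + 8 + 4 + 2.
6324^1 ≡ 6324 (mod 8054)
6324^2 ≡ 6324^2 = 39992976 ≡ 4866 (mod 8054)
6324^4 ≡ 4866^2 = 23677956 ≡ 7250 (mod 8054)
6324^8 ≡ 7250^2 = 52562500 ≡ 2096 (mod 8054)
6324^16 ≡ 2096^2 = 4393216 ≡ 3786 (mod 8054)
6324^32 ≡ 3786^2 = 14333796 ≡ 5730 (mod 8054)
6324^64 ≡ 5730^2 = 32832900 ≡ 4796 (mod 8054)
6324^128 ≡ 4796^2 = 23001616 ≡ 7446 (mod 8054)
6324^256 ≡ 7446^2 = 55442916 ≡ 7234 (mod 8054)
6324^512 ≡ 7234^2 = 52330756 ≡ 3918 (mod 8054)
6324^990 = 6324^512 · 6324^256 · 6324^128 · 6324^64 · 6324^16 · 6324^8 · 6324^4 · 6324^2 ≡ 3918 · 7234 · 7446 · 4796 · 3786 · 2096 · 7250 · 4866 (mod 8054).
Accumulate the product:
3918 · 7234 = 28342812 ≡ 786
786 · 7446 = 5852556 ≡ 5352
5352 · 4796 = 25668192 ≡ 94
94 · 3786 = 355884 ≡ 1508
1508 · 2096 = 3160768 ≡ 3600
3600 · 7250 = 26100000 ≡ 5040
5040 · 4866 = 24524640 ≡ 210

210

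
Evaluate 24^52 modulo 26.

52 in binary is 110100, i.e. 52 = 32 + 16 + 4.
24^1 ≡ 24 (mod 26)
24^2 ≡ 24^2 = 576 ≡ 4 (mod 26)
24^4 ≡ 4^2 = 16 (mod 26)
24^8 ≡ 16^2 = 256 ≡ 22 (mod 26)
24^16 ≡ 22^2 = 484 ≡ 16 (mod 26)
24^32 ≡ 16^2 = 256 ≡ 22 (mod 26)
24^52 = 24^32 * 24^16 * 24^4 ≡ 22 * 16 * 16 (mod 26).
Accumulate the product:
22 * 16 = 352 ≡ 14
14 * 16 = 224 ≡ 16

16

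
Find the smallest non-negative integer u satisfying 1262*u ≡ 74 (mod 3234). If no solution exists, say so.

100

gcd(1262, 3234) = 2, and 2 | 74, so solutions exist.
Divide through by 2: 631*u mod 1617 = 37.
631⁻¹ ≡ 1576 (mod 1617).
u ≡ 1576*37 ≡ 100 (mod 1617).
The smallest non-negative solution is u = 100.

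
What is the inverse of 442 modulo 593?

377

593 = 1*442 + 151
442 = 2*151 + 140
151 = 1*140 + 11
140 = 12*11 + 8
11 = 1*8 + 3
8 = 2*3 + 2
3 = 1*2 + 1
2 = 2*1 + 0
gcd(442, 593) = 1, so the inverse exists.
Back-substitute for 1:
1 = 1*3 − 1*2
  = −1*8 + 3*3
  = 3*11 − 4*8
  = −4*140 + 51*11
  = 51*151 − 55*140
  = −55*442 + 161*151
  = 161*593 − 216*442
So 442⁻¹ ≡ −216 ≡ 377 (mod 593).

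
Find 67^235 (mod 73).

Using repeated squaring:
235 in binary is 11101011, i.e. 235 = 128 + 64 + 32 + 8 + 2 + 1.
67^1 ≡ 67 (mod 73)
67^2 ≡ 67^2 = 4489 ≡ 36 (mod 73)
67^4 ≡ 36^2 = 1296 ≡ 55 (mod 73)
67^8 ≡ 55^2 = 3025 ≡ 32 (mod 73)
67^16 ≡ 32^2 = 1024 ≡ 2 (mod 73)
67^32 ≡ 2^2 = 4 (mod 73)
67^64 ≡ 4^2 = 16 (mod 73)
67^128 ≡ 16^2 = 256 ≡ 37 (mod 73)
67^235 = 67^128 × 67^64 × 67^32 × 67^8 × 67^2 × 67^1 ≡ 37 × 16 × 4 × 32 × 36 × 67 (mod 73).
Accumulate the product:
37 × 16 = 592 ≡ 8
8 × 4 = 32
32 × 32 = 1024 ≡ 2
2 × 36 = 72
72 × 67 = 4824 ≡ 6

6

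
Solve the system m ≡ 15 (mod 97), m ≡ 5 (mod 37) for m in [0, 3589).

97⁻¹ mod 37: 97×29 ≡ 1 (mod 37), so 97⁻¹ ≡ 29.
m = 15 + 97×((5 − 15)×29 mod 37) = 15 + 97×6 = 597.

597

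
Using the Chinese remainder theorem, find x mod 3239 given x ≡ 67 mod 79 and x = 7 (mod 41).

1647

79⁻¹ mod 41: 79×27 ≡ 1 (mod 41), so 79⁻¹ ≡ 27.
x = 67 + 79×((7 − 67)×27 mod 41) = 67 + 79×20 = 1647.
Check: 1647 mod 79 = 67, 1647 mod 41 = 7. ✓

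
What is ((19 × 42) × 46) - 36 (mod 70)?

62

19 × 42 = 798 ≡ 28 (mod 70)
28 × 46 = 1288 ≡ 28 (mod 70)
28 - 36 = -8 ≡ 62 (mod 70)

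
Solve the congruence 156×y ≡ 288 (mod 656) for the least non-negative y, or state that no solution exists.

gcd(156, 656) = 4, and 4 | 288, so solutions exist.
Divide through by 4: 39×y = 72 (mod 164).
39⁻¹ ≡ 143 (mod 164).
y ≡ 143×72 ≡ 128 (mod 164).
The smallest non-negative solution is y = 128.

128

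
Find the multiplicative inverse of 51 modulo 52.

51

52 = 1·51 + 1
51 = 51·1 + 0
gcd(51, 52) = 1, so the inverse exists.
Back-substitute for 1:
1 = 1·52 − 1·51
So 51⁻¹ ≡ −1 ≡ 51 (mod 52).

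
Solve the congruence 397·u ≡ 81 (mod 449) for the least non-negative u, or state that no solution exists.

387

gcd(397, 449) = 1, so a unique solution mod 449 exists.
397⁻¹ ≡ 354 (mod 449).
u ≡ 354·81 ≡ 387 (mod 449).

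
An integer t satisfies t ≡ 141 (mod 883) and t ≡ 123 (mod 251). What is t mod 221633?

883⁻¹ mod 251: 883·56 ≡ 1 (mod 251), so 883⁻¹ ≡ 56.
t = 141 + 883·((123 − 141)·56 mod 251) = 141 + 883·247 = 218242.
Check: 218242 mod 883 = 141, 218242 mod 251 = 123. ✓

218242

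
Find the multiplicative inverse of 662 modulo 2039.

1962

2039 = 3·662 + 53
662 = 12·53 + 26
53 = 2·26 + 1
26 = 26·1 + 0
gcd(662, 2039) = 1, so the inverse exists.
Back-substitute for 1:
1 = 1·53 − 2·26
  = −2·662 + 25·53
  = 25·2039 − 77·662
So 662⁻¹ ≡ −77 ≡ 1962 (mod 2039).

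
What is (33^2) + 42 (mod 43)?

(33)^2 ≡ 14 (mod 43)
14 + 42 = 56 ≡ 13 (mod 43)

13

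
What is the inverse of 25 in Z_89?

57

Apply the Euclidean algorithm and back-substitute:
89 = 3*25 + 14
25 = 1*14 + 11
14 = 1*11 + 3
11 = 3*3 + 2
3 = 1*2 + 1
2 = 2*1 + 0
gcd(25, 89) = 1, so the inverse exists.
Back-substitute for 1:
1 = 1*3 − 1*2
  = −1*11 + 4*3
  = 4*14 − 5*11
  = −5*25 + 9*14
  = 9*89 − 32*25
So 25⁻¹ ≡ −32 ≡ 57 (mod 89).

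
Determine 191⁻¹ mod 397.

397 = 2·191 + 15
191 = 12·15 + 11
15 = 1·11 + 4
11 = 2·4 + 3
4 = 1·3 + 1
3 = 3·1 + 0
gcd(191, 397) = 1, so the inverse exists.
Back-substitute for 1:
1 = 1·4 − 1·3
  = −1·11 + 3·4
  = 3·15 − 4·11
  = −4·191 + 51·15
  = 51·397 − 106·191
So 191⁻¹ ≡ −106 ≡ 291 (mod 397).

291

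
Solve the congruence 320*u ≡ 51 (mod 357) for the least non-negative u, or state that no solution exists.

gcd(320, 357) = 1, so a unique solution mod 357 exists.
320⁻¹ ≡ 164 (mod 357).
u ≡ 164*51 ≡ 153 (mod 357).

153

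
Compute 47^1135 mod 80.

63

By square-and-multiply:
1135 in binary is 10001101111, i.e. 1135 = 1024 + 64 + 32 + 8 + 4 + 2 + 1.
47^1 ≡ 47 (mod 80)
47^2 ≡ 47^2 = 2209 ≡ 49 (mod 80)
47^4 ≡ 49^2 = 2401 ≡ 1 (mod 80)
47^8 ≡ 1^2 = 1 (mod 80)
47^16 ≡ 1^2 = 1 (mod 80)
47^32 ≡ 1^2 = 1 (mod 80)
47^64 ≡ 1^2 = 1 (mod 80)
47^128 ≡ 1^2 = 1 (mod 80)
47^256 ≡ 1^2 = 1 (mod 80)
47^512 ≡ 1^2 = 1 (mod 80)
47^1024 ≡ 1^2 = 1 (mod 80)
47^1135 = 47^1024 · 47^64 · 47^32 · 47^8 · 47^4 · 47^2 · 47^1 ≡ 1 · 1 · 1 · 1 · 1 · 49 · 47 (mod 80).
Accumulate the product:
1 · 1 = 1
1 · 1 = 1
1 · 1 = 1
1 · 1 = 1
1 · 49 = 49
49 · 47 = 2303 ≡ 63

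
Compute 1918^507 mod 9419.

507 in binary is 111111011, i.e. 507 = 256 + 128 + 64 + 32 + 16 + 8 + 2 + 1.
1918^1 ≡ 1918 (mod 9419)
1918^2 ≡ 1918^2 = 3678724 ≡ 5314 (mod 9419)
1918^4 ≡ 5314^2 = 28238596 ≡ 434 (mod 9419)
1918^8 ≡ 434^2 = 188356 ≡ 9395 (mod 9419)
1918^16 ≡ 9395^2 = 88266025 ≡ 576 (mod 9419)
1918^32 ≡ 576^2 = 331776 ≡ 2111 (mod 9419)
1918^64 ≡ 2111^2 = 4456321 ≡ 1134 (mod 9419)
1918^128 ≡ 1134^2 = 1285956 ≡ 4972 (mod 9419)
1918^256 ≡ 4972^2 = 24720784 ≡ 5328 (mod 9419)
1918^507 = 1918^256 · 1918^128 · 1918^64 · 1918^32 · 1918^16 · 1918^8 · 1918^2 · 1918^1 ≡ 5328 · 4972 · 1134 · 2111 · 576 · 9395 · 5314 · 1918 (mod 9419).
Accumulate the product:
5328 · 4972 = 26490816 ≡ 4588
4588 · 1134 = 5202792 ≡ 3504
3504 · 2111 = 7396944 ≡ 3029
3029 · 576 = 1744704 ≡ 2189
2189 · 9395 = 20565655 ≡ 3978
3978 · 5314 = 21139092 ≡ 2856
2856 · 1918 = 5477808 ≡ 5369

5369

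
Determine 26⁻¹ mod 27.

26

27 = 1×26 + 1
26 = 26×1 + 0
gcd(26, 27) = 1, so the inverse exists.
Bézout: 1 = 1×27 − 1×26.
So 26⁻¹ ≡ −1 ≡ 26 (mod 27).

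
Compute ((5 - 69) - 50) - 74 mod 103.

5 - 69 = -64 ≡ 39 (mod 103)
39 - 50 = -11 ≡ 92 (mod 103)
92 - 74 = 18

18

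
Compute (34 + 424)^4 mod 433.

34 + 424 = 458 ≡ 25 (mod 433)
(25)^4 ≡ 59 (mod 433)

59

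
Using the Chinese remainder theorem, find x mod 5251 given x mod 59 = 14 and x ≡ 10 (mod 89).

722

59⁻¹ mod 89: 59×86 ≡ 1 (mod 89), so 59⁻¹ ≡ 86.
x = 14 + 59×((10 − 14)×86 mod 89) = 14 + 59×12 = 722.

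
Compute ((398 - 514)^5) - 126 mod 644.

398 - 514 = -116 ≡ 528 (mod 644)
(528)^5 ≡ 68 (mod 644)
68 - 126 = -58 ≡ 586 (mod 644)

586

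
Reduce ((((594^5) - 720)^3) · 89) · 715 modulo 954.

882

(594)^5 ≡ 90 (mod 954)
90 - 720 = -630 ≡ 324 (mod 954)
(324)^3 ≡ 216 (mod 954)
216 · 89 = 19224 ≡ 144 (mod 954)
144 · 715 = 102960 ≡ 882 (mod 954)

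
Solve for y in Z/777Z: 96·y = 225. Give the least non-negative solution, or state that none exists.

59

gcd(96, 777) = 3, and 3 | 225, so solutions exist.
Divide through by 3: 32·y mod 259 = 75.
32⁻¹ ≡ 170 (mod 259).
y ≡ 170·75 ≡ 59 (mod 259).
The smallest non-negative solution is y = 59.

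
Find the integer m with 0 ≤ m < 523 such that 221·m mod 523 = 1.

523 = 2·221 + 81
221 = 2·81 + 59
81 = 1·59 + 22
59 = 2·22 + 15
22 = 1·15 + 7
15 = 2·7 + 1
7 = 7·1 + 0
gcd(221, 523) = 1, so the inverse exists.
Back-substitute for 1:
1 = 1·15 − 2·7
  = −2·22 + 3·15
  = 3·59 − 8·22
  = −8·81 + 11·59
  = 11·221 − 30·81
  = −30·523 + 71·221
So 221⁻¹ ≡ 71 (mod 523).

71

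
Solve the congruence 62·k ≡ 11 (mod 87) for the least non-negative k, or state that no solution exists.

10

gcd(62, 87) = 1, so a unique solution mod 87 exists.
62⁻¹ ≡ 80 (mod 87).
k ≡ 80·11 ≡ 10 (mod 87).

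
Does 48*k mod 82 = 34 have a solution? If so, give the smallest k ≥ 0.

40

gcd(48, 82) = 2, and 2 | 34, so solutions exist.
Divide through by 2: 24*k ≡ 17 (mod 41).
24⁻¹ ≡ 12 (mod 41).
k ≡ 12*17 ≡ 40 (mod 41).
The smallest non-negative solution is k = 40.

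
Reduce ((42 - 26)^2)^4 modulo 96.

42 - 26 = 16
(16)^2 ≡ 64 (mod 96)
(64)^4 ≡ 64 (mod 96)

64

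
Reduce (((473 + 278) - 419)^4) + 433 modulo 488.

137

473 + 278 = 751 ≡ 263 (mod 488)
263 - 419 = -156 ≡ 332 (mod 488)
(332)^4 ≡ 192 (mod 488)
192 + 433 = 625 ≡ 137 (mod 488)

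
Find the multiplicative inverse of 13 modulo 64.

5

64 = 4*13 + 12
13 = 1*12 + 1
12 = 12*1 + 0
gcd(13, 64) = 1, so the inverse exists.
Bézout: 1 = −1*64 + 5*13.
So 13⁻¹ ≡ 5 (mod 64).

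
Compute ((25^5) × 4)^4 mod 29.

(25)^5 ≡ 20 (mod 29)
20 × 4 = 80 ≡ 22 (mod 29)
(22)^4 ≡ 23 (mod 29)

23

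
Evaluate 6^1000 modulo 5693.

1351

Using repeated squaring:
1000 in binary is 1111101000, i.e. 1000 = 512 + 256 + 128 + 64 + 32 + 8.
6^1 ≡ 6 (mod 5693)
6^2 ≡ 6^2 = 36 (mod 5693)
6^4 ≡ 36^2 = 1296 (mod 5693)
6^8 ≡ 1296^2 = 1679616 ≡ 181 (mod 5693)
6^16 ≡ 181^2 = 32761 ≡ 4296 (mod 5693)
6^32 ≡ 4296^2 = 18455616 ≡ 4603 (mod 5693)
6^64 ≡ 4603^2 = 21187609 ≡ 3956 (mod 5693)
6^128 ≡ 3956^2 = 15649936 ≡ 5572 (mod 5693)
6^256 ≡ 5572^2 = 31047184 ≡ 3255 (mod 5693)
6^512 ≡ 3255^2 = 10595025 ≡ 352 (mod 5693)
6^1000 = 6^512 * 6^256 * 6^128 * 6^64 * 6^32 * 6^8 ≡ 352 * 3255 * 5572 * 3956 * 4603 * 181 (mod 5693).
Accumulate the product:
352 * 3255 = 1145760 ≡ 1467
1467 * 5572 = 8174124 ≡ 4669
4669 * 3956 = 18470564 ≡ 2472
2472 * 4603 = 11378616 ≡ 4002
4002 * 181 = 724362 ≡ 1351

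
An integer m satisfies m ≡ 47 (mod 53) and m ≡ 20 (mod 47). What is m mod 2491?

53⁻¹ mod 47: 53×8 ≡ 1 (mod 47), so 53⁻¹ ≡ 8.
m = 47 + 53×((20 − 47)×8 mod 47) = 47 + 53×19 = 1054.
Check: 1054 mod 53 = 47, 1054 mod 47 = 20. ✓

1054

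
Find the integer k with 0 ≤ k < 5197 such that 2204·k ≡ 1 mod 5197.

2997

5197 = 2*2204 + 789
2204 = 2*789 + 626
789 = 1*626 + 163
626 = 3*163 + 137
163 = 1*137 + 26
137 = 5*26 + 7
26 = 3*7 + 5
7 = 1*5 + 2
5 = 2*2 + 1
2 = 2*1 + 0
gcd(2204, 5197) = 1, so the inverse exists.
Bézout: 1 = 933*5197 − 2200*2204.
So 2204⁻¹ ≡ −2200 ≡ 2997 (mod 5197).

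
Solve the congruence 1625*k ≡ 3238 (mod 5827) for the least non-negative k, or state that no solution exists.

3699

gcd(1625, 5827) = 1, so a unique solution mod 5827 exists.
1625⁻¹ ≡ 3091 (mod 5827).
k ≡ 3091*3238 ≡ 3699 (mod 5827).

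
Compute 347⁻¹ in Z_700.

700 = 2×347 + 6
347 = 57×6 + 5
6 = 1×5 + 1
5 = 5×1 + 0
gcd(347, 700) = 1, so the inverse exists.
Bézout: 1 = 58×700 − 117×347.
So 347⁻¹ ≡ −117 ≡ 583 (mod 700).

583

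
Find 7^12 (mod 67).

9

12 in binary is 1100, i.e. 12 = 8 + 4.
7^1 ≡ 7 (mod 67)
7^2 ≡ 7^2 = 49 (mod 67)
7^4 ≡ 49^2 = 2401 ≡ 56 (mod 67)
7^8 ≡ 56^2 = 3136 ≡ 54 (mod 67)
7^12 = 7^8 * 7^4 ≡ 54 * 56 (mod 67).
54 * 56 = 3024 ≡ 9 (mod 67).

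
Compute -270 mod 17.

-270 = -16×17 + 2, so -270 ≡ 2 (mod 17).

2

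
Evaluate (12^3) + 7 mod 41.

13

(12)^3 ≡ 6 (mod 41)
6 + 7 = 13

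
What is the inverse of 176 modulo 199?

199 = 1×176 + 23
176 = 7×23 + 15
23 = 1×15 + 8
15 = 1×8 + 7
8 = 1×7 + 1
7 = 7×1 + 0
gcd(176, 199) = 1, so the inverse exists.
Bézout: 1 = 23×199 − 26×176.
So 176⁻¹ ≡ −26 ≡ 173 (mod 199).

173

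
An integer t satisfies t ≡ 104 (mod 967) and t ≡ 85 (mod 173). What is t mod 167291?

967⁻¹ mod 173: 967*134 ≡ 1 (mod 173), so 967⁻¹ ≡ 134.
t = 104 + 967*((85 − 104)*134 mod 173) = 104 + 967*49 = 47487.

47487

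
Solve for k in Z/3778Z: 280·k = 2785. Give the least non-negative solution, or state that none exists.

no solution

gcd(280, 3778) = 2, and 2 does not divide 2785.
So the congruence has no solution.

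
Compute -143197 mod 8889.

7916

-143197 = -17·8889 + 7916, so -143197 ≡ 7916 (mod 8889).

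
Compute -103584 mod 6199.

-103584 = -17·6199 + 1799, so -103584 ≡ 1799 (mod 6199).

1799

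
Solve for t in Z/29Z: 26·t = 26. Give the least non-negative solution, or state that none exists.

1

gcd(26, 29) = 1, so a unique solution mod 29 exists.
26⁻¹ ≡ 19 (mod 29).
t ≡ 19·26 ≡ 1 (mod 29).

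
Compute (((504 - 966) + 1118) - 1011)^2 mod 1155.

130

504 - 966 = -462 ≡ 693 (mod 1155)
693 + 1118 = 1811 ≡ 656 (mod 1155)
656 - 1011 = -355 ≡ 800 (mod 1155)
(800)^2 ≡ 130 (mod 1155)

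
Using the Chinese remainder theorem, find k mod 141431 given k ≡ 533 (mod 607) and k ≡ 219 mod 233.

30276

607⁻¹ mod 233: 607·195 ≡ 1 (mod 233), so 607⁻¹ ≡ 195.
k = 533 + 607·((219 − 533)·195 mod 233) = 533 + 607·49 = 30276.
Check: 30276 mod 607 = 533, 30276 mod 233 = 219. ✓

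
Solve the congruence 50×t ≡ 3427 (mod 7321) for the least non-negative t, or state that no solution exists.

gcd(50, 7321) = 1, so a unique solution mod 7321 exists.
50⁻¹ ≡ 2782 (mod 7321).
t ≡ 2782×3427 ≡ 1972 (mod 7321).

1972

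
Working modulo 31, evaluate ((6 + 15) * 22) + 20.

6 + 15 = 21
21 * 22 = 462 ≡ 28 (mod 31)
28 + 20 = 48 ≡ 17 (mod 31)

17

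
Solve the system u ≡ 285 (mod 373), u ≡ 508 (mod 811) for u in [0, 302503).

25649

373⁻¹ mod 811: 373·524 ≡ 1 (mod 811), so 373⁻¹ ≡ 524.
u = 285 + 373·((508 − 285)·524 mod 811) = 285 + 373·68 = 25649.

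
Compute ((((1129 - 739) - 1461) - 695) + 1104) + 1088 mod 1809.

426

1129 - 739 = 390
390 - 1461 = -1071 ≡ 738 (mod 1809)
738 - 695 = 43
43 + 1104 = 1147
1147 + 1088 = 2235 ≡ 426 (mod 1809)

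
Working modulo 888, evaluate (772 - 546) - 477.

772 - 546 = 226
226 - 477 = -251 ≡ 637 (mod 888)

637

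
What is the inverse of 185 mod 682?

682 = 3*185 + 127
185 = 1*127 + 58
127 = 2*58 + 11
58 = 5*11 + 3
11 = 3*3 + 2
3 = 1*2 + 1
2 = 2*1 + 0
gcd(185, 682) = 1, so the inverse exists.
Back-substitute for 1:
1 = 1*3 − 1*2
  = −1*11 + 4*3
  = 4*58 − 21*11
  = −21*127 + 46*58
  = 46*185 − 67*127
  = −67*682 + 247*185
So 185⁻¹ ≡ 247 (mod 682).

247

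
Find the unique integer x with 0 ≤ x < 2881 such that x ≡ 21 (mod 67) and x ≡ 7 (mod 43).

222

67⁻¹ mod 43: 67*9 ≡ 1 (mod 43), so 67⁻¹ ≡ 9.
x = 21 + 67*((7 − 21)*9 mod 43) = 21 + 67*3 = 222.
Check: 222 mod 67 = 21, 222 mod 43 = 7. ✓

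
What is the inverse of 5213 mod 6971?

1257

6971 = 1·5213 + 1758
5213 = 2·1758 + 1697
1758 = 1·1697 + 61
1697 = 27·61 + 50
61 = 1·50 + 11
50 = 4·11 + 6
11 = 1·6 + 5
6 = 1·5 + 1
5 = 5·1 + 0
gcd(5213, 6971) = 1, so the inverse exists.
Back-substitute for 1:
1 = 1·6 − 1·5
  = −1·11 + 2·6
  = 2·50 − 9·11
  = −9·61 + 11·50
  = 11·1697 − 306·61
  = −306·1758 + 317·1697
  = 317·5213 − 940·1758
  = −940·6971 + 1257·5213
So 5213⁻¹ ≡ 1257 (mod 6971).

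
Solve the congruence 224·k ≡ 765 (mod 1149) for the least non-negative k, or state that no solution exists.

gcd(224, 1149) = 1, so a unique solution mod 1149 exists.
224⁻¹ ≡ 713 (mod 1149).
k ≡ 713·765 ≡ 819 (mod 1149).

819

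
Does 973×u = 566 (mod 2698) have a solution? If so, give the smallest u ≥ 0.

gcd(973, 2698) = 1, so a unique solution mod 2698 exists.
973⁻¹ ≡ 879 (mod 2698).
u ≡ 879×566 ≡ 1082 (mod 2698).

1082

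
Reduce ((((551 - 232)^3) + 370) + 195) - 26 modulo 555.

551 - 232 = 319
(319)^3 ≡ 364 (mod 555)
364 + 370 = 734 ≡ 179 (mod 555)
179 + 195 = 374
374 - 26 = 348

348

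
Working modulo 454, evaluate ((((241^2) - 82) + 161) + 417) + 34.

(241)^2 ≡ 423 (mod 454)
423 - 82 = 341
341 + 161 = 502 ≡ 48 (mod 454)
48 + 417 = 465 ≡ 11 (mod 454)
11 + 34 = 45

45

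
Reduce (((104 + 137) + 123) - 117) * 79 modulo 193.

20

104 + 137 = 241 ≡ 48 (mod 193)
48 + 123 = 171
171 - 117 = 54
54 * 79 = 4266 ≡ 20 (mod 193)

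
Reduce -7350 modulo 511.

315

-7350 = -15*511 + 315, so -7350 ≡ 315 (mod 511).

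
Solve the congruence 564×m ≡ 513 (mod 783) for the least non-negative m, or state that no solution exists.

180

gcd(564, 783) = 3, and 3 | 513, so solutions exist.
Divide through by 3: 188×m mod 261 = 171.
188⁻¹ ≡ 143 (mod 261).
m ≡ 143×171 ≡ 180 (mod 261).
The smallest non-negative solution is m = 180.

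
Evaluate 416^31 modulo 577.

45

By square-and-multiply:
416^1 ≡ 416 (mod 577)
416^2 ≡ 416^2 = 173056 ≡ 533 (mod 577)
416^4 ≡ 533^2 = 284089 ≡ 205 (mod 577)
416^8 ≡ 205^2 = 42025 ≡ 481 (mod 577)
416^16 ≡ 481^2 = 231361 ≡ 561 (mod 577)
416^31 = 416^16 × 416^8 × 416^4 × 416^2 × 416^1 ≡ 561 × 481 × 205 × 533 × 416 (mod 577).
Accumulate the product:
561 × 481 = 269841 ≡ 382
382 × 205 = 78310 ≡ 415
415 × 533 = 221195 ≡ 204
204 × 416 = 84864 ≡ 45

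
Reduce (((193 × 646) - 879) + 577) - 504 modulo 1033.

945

193 × 646 = 124678 ≡ 718 (mod 1033)
718 - 879 = -161 ≡ 872 (mod 1033)
872 + 577 = 1449 ≡ 416 (mod 1033)
416 - 504 = -88 ≡ 945 (mod 1033)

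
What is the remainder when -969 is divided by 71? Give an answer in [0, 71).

-969 = -14×71 + 25, so -969 ≡ 25 (mod 71).

25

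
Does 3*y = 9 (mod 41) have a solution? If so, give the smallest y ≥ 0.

gcd(3, 41) = 1, so a unique solution mod 41 exists.
3⁻¹ ≡ 14 (mod 41).
y ≡ 14*9 ≡ 3 (mod 41).

3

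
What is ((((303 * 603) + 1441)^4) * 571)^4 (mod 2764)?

636

303 * 603 = 182709 ≡ 285 (mod 2764)
285 + 1441 = 1726
(1726)^4 ≡ 912 (mod 2764)
912 * 571 = 520752 ≡ 1120 (mod 2764)
(1120)^4 ≡ 636 (mod 2764)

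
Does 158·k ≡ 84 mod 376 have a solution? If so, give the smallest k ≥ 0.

110

gcd(158, 376) = 2, and 2 | 84, so solutions exist.
Divide through by 2: 79·k ≡ 42 (mod 188).
79⁻¹ ≡ 119 (mod 188).
k ≡ 119·42 ≡ 110 (mod 188).
The smallest non-negative solution is k = 110.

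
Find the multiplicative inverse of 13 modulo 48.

48 = 3*13 + 9
13 = 1*9 + 4
9 = 2*4 + 1
4 = 4*1 + 0
gcd(13, 48) = 1, so the inverse exists.
Bézout: 1 = 3*48 − 11*13.
So 13⁻¹ ≡ −11 ≡ 37 (mod 48).

37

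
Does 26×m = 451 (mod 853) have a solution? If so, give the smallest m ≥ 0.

gcd(26, 853) = 1, so a unique solution mod 853 exists.
26⁻¹ ≡ 689 (mod 853).
m ≡ 689×451 ≡ 247 (mod 853).

247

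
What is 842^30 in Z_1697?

447

30 in binary is 11110, i.e. 30 = 16 + 8 + 4 + 2.
842^1 ≡ 842 (mod 1697)
842^2 ≡ 842^2 = 708964 ≡ 1315 (mod 1697)
842^4 ≡ 1315^2 = 1729225 ≡ 1679 (mod 1697)
842^8 ≡ 1679^2 = 2819041 ≡ 324 (mod 1697)
842^16 ≡ 324^2 = 104976 ≡ 1459 (mod 1697)
842^30 = 842^16 · 842^8 · 842^4 · 842^2 ≡ 1459 · 324 · 1679 · 1315 (mod 1697).
Accumulate the product:
1459 · 324 = 472716 ≡ 950
950 · 1679 = 1595050 ≡ 1567
1567 · 1315 = 2060605 ≡ 447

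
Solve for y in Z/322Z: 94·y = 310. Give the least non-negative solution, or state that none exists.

17

gcd(94, 322) = 2, and 2 | 310, so solutions exist.
Divide through by 2: 47·y mod 161 = 155.
47⁻¹ ≡ 24 (mod 161).
y ≡ 24·155 ≡ 17 (mod 161).
The smallest non-negative solution is y = 17.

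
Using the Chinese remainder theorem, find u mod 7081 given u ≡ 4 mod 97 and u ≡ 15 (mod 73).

3884

97⁻¹ mod 73: 97*70 ≡ 1 (mod 73), so 97⁻¹ ≡ 70.
u = 4 + 97*((15 − 4)*70 mod 73) = 4 + 97*40 = 3884.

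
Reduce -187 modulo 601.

-187 = -1×601 + 414, so -187 ≡ 414 (mod 601).

414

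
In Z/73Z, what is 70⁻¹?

24

73 = 1*70 + 3
70 = 23*3 + 1
3 = 3*1 + 0
gcd(70, 73) = 1, so the inverse exists.
Back-substitute for 1:
1 = 1*70 − 23*3
  = −23*73 + 24*70
So 70⁻¹ ≡ 24 (mod 73).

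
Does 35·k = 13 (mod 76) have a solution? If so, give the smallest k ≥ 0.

gcd(35, 76) = 1, so a unique solution mod 76 exists.
35⁻¹ ≡ 63 (mod 76).
k ≡ 63·13 ≡ 59 (mod 76).

59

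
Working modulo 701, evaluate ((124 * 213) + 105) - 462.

124 * 213 = 26412 ≡ 475 (mod 701)
475 + 105 = 580
580 - 462 = 118

118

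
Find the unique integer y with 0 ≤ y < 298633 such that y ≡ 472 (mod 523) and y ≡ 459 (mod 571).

255696

523⁻¹ mod 571: 523*226 ≡ 1 (mod 571), so 523⁻¹ ≡ 226.
y = 472 + 523*((459 − 472)*226 mod 571) = 472 + 523*488 = 255696.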